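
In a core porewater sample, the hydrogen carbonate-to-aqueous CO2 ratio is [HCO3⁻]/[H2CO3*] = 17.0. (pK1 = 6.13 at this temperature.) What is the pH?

pH = 7.36

From K1 = [H⁺][HCO3⁻]/[H2CO3*]:  pH = pK1 + log₁₀([HCO3⁻]/[H2CO3*])
log₁₀(17.0) = +1.230
pH = 6.13 + (+1.230) = 7.36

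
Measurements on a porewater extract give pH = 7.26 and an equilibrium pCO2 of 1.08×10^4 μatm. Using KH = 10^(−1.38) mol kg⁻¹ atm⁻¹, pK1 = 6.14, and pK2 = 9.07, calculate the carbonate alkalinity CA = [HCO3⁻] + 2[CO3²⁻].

[CO2*] = KH · pCO2 = 10^(−1.38) × 1.08×10^4×10^-6 = 4.502×10^-4 mol/kg
α₀ = 1/(1 + K1/[H⁺] + K1K2/[H⁺]²) = 1/(1 + 10^+1.12 + 10^-0.69) = 0.06951
DIC = [CO2*]/α₀ = 4.502×10^-4 / 0.06951 = 6.477 mmol/kg
CA = (α₁ + 2α₂)·DIC = (0.9163 + 2×0.01419) × 6.477 = 6.12 mmol/kg

CA = 6.12 mmol/kg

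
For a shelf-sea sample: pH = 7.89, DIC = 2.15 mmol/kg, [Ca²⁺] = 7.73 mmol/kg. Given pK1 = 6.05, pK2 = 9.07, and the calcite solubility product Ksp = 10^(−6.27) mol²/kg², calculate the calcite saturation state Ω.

Ω = 1.89

α₂ = 1 / (1 + [H⁺]/K2 + [H⁺]²/(K1K2)) = 1 / (1 + 10^+1.18 + 10^-0.66)
   = 1 / (1 + 15.136 + 0.21878) = 1/16.354 = 0.06115
[CO3²⁻] = α₂ × DIC = 0.06115 × 2.15 = 0.1315 mmol/kg
Ksp = 10^(−6.27) = 5.370×10^-7
Ω = [Ca²⁺][CO3²⁻]/Ksp = (7.73×10^-3)(1.315×10^-4) / 5.370×10^-7 = 1.89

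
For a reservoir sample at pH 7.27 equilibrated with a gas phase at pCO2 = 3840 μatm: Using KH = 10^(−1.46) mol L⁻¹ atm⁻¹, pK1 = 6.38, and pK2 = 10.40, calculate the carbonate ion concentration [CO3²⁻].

[CO3²⁻] = 0.766 μmol/L

[CO2*] = KH · pCO2 = 10^(−1.46) × 3840×10^-6 = 1.331×10^-4 mol/L
α₀ = 1/(1 + K1/[H⁺] + K1K2/[H⁺]²) = 1/(1 + 10^+0.89 + 10^-2.24) = 0.1140
DIC = [CO2*]/α₀ = 1.331×10^-4 / 0.1140 = 1.167 mmol/L
[CO3²⁻] = α₂·DIC; α₂ = 0.0006563, so [CO3²⁻] = 0.0006563 × 1.167 = 0.000766 mmol/L = 0.766 μmol/L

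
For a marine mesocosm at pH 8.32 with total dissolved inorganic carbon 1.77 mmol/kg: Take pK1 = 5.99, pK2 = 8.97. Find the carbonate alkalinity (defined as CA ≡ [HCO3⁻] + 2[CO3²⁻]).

CA = [HCO3⁻] + 2[CO3²⁻] = (α₁ + 2α₂)·DIC
At pH 8.32: [H⁺]/K1 = 10^-2.33 = 0.0046774, K2/[H⁺] = 10^-0.65 = 0.22387
α₁ = 1/(1 + 0.0046774 + 0.22387) = 1/1.2285 = 0.8140; α₂ = α₁·K2/[H⁺] = 0.1822
α₁ + 2α₂ = 1.1784
CA = 1.1784 × 1.77 = 2.09 mmol/kg

CA = 2.09 mmol/kg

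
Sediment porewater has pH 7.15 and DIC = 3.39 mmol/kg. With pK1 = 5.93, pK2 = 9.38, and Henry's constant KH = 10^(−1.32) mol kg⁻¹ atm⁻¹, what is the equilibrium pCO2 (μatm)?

pCO2 = 4000 μatm

α₀ = 1 / (1 + K1/[H⁺] + K1K2/[H⁺]²) = 1 / (1 + 10^+1.22 + 10^-1.01)
   = 1 / (1 + 16.596 + 0.097724) = 1/17.694 = 0.05652
[CO2*] = α₀ × DIC = 0.05652 × 3.39 = 0.1916 mmol/kg
pCO2 = [CO2*]/KH = 1.916×10^-4 / 4.786×10^-2 = 4000 μatm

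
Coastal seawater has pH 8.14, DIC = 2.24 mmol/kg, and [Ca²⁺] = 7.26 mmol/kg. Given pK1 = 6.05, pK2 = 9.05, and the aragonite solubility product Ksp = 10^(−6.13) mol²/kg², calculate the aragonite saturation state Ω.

Ω = 2.39

α₂ = 1 / (1 + [H⁺]/K2 + [H⁺]²/(K1K2)) = 1 / (1 + 10^+0.91 + 10^-1.18)
   = 1 / (1 + 8.1283 + 0.066069) = 1/9.1944 = 0.1088
[CO3²⁻] = α₂ × DIC = 0.1088 × 2.24 = 0.2436 mmol/kg
Ksp = 10^(−6.13) = 7.413×10^-7
Ω = [Ca²⁺][CO3²⁻]/Ksp = (7.26×10^-3)(2.436×10^-4) / 7.413×10^-7 = 2.39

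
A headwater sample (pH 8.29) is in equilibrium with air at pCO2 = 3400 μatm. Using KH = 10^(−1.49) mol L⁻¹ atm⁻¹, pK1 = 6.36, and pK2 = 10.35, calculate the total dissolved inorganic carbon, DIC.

DIC = 9.56 mmol/L

[CO2*] = KH · pCO2 = 10^(−1.49) × 3400×10^-6 = 1.100×10^-4 mol/L
α₀ = 1/(1 + K1/[H⁺] + K1K2/[H⁺]²) = 1/(1 + 10^+1.93 + 10^-0.13) = 0.01151
DIC = [CO2*]/α₀ = 1.100×10^-4 / 0.01151 = 9.56 mmol/L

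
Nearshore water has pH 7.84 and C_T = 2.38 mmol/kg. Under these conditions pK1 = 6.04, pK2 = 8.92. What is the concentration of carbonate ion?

[CO3²⁻] = 0.180 mmol/kg

α₂ = 1 / (1 + [H⁺]/K2 + [H⁺]²/(K1K2)) = 1 / (1 + 10^+1.08 + 10^-0.72)
   = 1 / (1 + 12.023 + 0.19055) = 1/13.213 = 0.07568
[CO3²⁻] = α₂ × DIC = 0.07568 × 2.38 = 0.180 mmol/kg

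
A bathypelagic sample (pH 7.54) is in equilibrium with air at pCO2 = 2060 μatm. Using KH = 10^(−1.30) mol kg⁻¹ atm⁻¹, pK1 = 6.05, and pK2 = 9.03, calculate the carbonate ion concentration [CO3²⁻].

[CO2*] = KH · pCO2 = 10^(−1.30) × 2060×10^-6 = 1.032×10^-4 mol/kg
α₀ = 1/(1 + K1/[H⁺] + K1K2/[H⁺]²) = 1/(1 + 10^+1.49 + 10^+0.00) = 0.03039
DIC = [CO2*]/α₀ = 1.032×10^-4 / 0.03039 = 3.397 mmol/kg
[CO3²⁻] = α₂·DIC; α₂ = 0.03039, so [CO3²⁻] = 0.03039 × 3.397 = 0.103 mmol/kg

[CO3²⁻] = 0.103 mmol/kg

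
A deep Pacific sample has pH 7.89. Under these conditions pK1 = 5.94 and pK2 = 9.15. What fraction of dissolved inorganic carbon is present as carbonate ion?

α₂ = 0.0515

α₂ = 1 / (1 + [H⁺]/K2 + [H⁺]²/(K1K2)) = 1 / (1 + 10^+1.26 + 10^-0.69)
   = 1 / (1 + 18.197 + 0.20417) = 1/19.401 = 0.05154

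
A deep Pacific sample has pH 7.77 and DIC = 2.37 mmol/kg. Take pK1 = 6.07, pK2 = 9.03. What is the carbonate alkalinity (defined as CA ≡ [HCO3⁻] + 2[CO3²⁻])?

CA = 2.45 mmol/kg

CA = [HCO3⁻] + 2[CO3²⁻] = (α₁ + 2α₂)·DIC
At pH 7.77: [H⁺]/K1 = 10^-1.70 = 0.019953, K2/[H⁺] = 10^-1.26 = 0.054954
α₁ = 1/(1 + 0.019953 + 0.054954) = 1/1.0749 = 0.9303; α₂ = α₁·K2/[H⁺] = 0.05112
α₁ + 2α₂ = 1.0326
CA = 1.0326 × 2.37 = 2.45 mmol/kg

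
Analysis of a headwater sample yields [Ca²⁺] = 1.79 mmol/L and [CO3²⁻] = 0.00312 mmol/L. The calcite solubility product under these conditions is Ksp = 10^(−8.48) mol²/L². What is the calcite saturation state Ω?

Ω = 1.69

Ksp = 10^(−8.48) = 3.311×10^-9
Ω = [Ca²⁺][CO3²⁻]/Ksp = (1.79×10^-3)(0.00312×10^-3) / 3.311×10^-9 = 1.69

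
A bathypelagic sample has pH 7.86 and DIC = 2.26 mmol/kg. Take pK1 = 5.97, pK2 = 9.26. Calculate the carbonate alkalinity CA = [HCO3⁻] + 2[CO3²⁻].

CA = 2.32 mmol/kg

CA = [HCO3⁻] + 2[CO3²⁻] = (α₁ + 2α₂)·DIC
At pH 7.86: [H⁺]/K1 = 10^-1.89 = 0.012882, K2/[H⁺] = 10^-1.40 = 0.039811
α₁ = 1/(1 + 0.012882 + 0.039811) = 1/1.0527 = 0.9499; α₂ = α₁·K2/[H⁺] = 0.03782
α₁ + 2α₂ = 1.0256
CA = 1.0256 × 2.26 = 2.32 mmol/kg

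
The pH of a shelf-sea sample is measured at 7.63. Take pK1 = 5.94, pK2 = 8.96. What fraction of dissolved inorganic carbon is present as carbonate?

α₂ = 1 / (1 + [H⁺]/K2 + [H⁺]²/(K1K2)) = 1 / (1 + 10^+1.33 + 10^-0.36)
   = 1 / (1 + 21.380 + 0.43652) = 1/22.816 = 0.04383

α₂ = 0.0438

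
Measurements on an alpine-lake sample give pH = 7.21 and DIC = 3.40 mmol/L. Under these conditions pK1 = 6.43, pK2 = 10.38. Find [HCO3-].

α₁ = 1 / (1 + [H⁺]/K1 + K2/[H⁺]) = 1 / (1 + 10^-0.78 + 10^-3.17)
   = 1 / (1 + 0.16596 + 0.00067608) = 1/1.1666 = 0.8572
[HCO3⁻] = α₁ × DIC = 0.8572 × 3.40 = 2.91 mmol/L

[HCO3⁻] = 2.91 mmol/L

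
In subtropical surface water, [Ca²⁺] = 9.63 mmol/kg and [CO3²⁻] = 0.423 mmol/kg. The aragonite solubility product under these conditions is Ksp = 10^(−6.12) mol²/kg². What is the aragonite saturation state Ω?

Ksp = 10^(−6.12) = 7.586×10^-7
Ω = [Ca²⁺][CO3²⁻]/Ksp = (9.63×10^-3)(0.423×10^-3) / 7.586×10^-7 = 5.37

Ω = 5.37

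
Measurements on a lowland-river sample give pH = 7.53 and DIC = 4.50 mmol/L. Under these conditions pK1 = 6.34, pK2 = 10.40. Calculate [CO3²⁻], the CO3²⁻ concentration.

α₂ = 1 / (1 + [H⁺]/K2 + [H⁺]²/(K1K2)) = 1 / (1 + 10^+2.87 + 10^+1.68)
   = 1 / (1 + 741.31 + 47.863) = 1/790.17 = 0.001266
[CO3²⁻] = α₂ × DIC = 0.001266 × 4.50 = 0.00569 mmol/L = 5.69 μmol/L

[CO3²⁻] = 5.69 μmol/L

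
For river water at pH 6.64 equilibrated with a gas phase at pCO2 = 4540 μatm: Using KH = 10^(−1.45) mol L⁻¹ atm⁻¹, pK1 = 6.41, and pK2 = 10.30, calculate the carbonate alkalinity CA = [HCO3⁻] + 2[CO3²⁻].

[CO2*] = KH · pCO2 = 10^(−1.45) × 4540×10^-6 = 1.611×10^-4 mol/L
α₀ = 1/(1 + K1/[H⁺] + K1K2/[H⁺]²) = 1/(1 + 10^+0.23 + 10^-3.43) = 0.3706
DIC = [CO2*]/α₀ = 1.611×10^-4 / 0.3706 = 0.4347 mmol/L
CA = (α₁ + 2α₂)·DIC = (0.6293 + 2×0.0001377) × 0.4347 = 0.274 mmol/L

CA = 0.274 mmol/L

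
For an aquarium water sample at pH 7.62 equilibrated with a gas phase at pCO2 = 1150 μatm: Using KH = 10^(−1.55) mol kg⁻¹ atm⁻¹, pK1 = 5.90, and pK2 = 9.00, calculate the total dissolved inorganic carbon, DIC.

[CO2*] = KH · pCO2 = 10^(−1.55) × 1150×10^-6 = 3.241×10^-5 mol/kg
α₀ = 1/(1 + K1/[H⁺] + K1K2/[H⁺]²) = 1/(1 + 10^+1.72 + 10^+0.34) = 0.01796
DIC = [CO2*]/α₀ = 3.241×10^-5 / 0.01796 = 1.80 mmol/kg

DIC = 1.80 mmol/kg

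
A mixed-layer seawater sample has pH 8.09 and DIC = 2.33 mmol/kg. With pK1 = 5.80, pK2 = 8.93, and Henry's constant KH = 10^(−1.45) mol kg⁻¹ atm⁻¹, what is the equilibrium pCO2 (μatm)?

pCO2 = 293 μatm

α₀ = 1 / (1 + K1/[H⁺] + K1K2/[H⁺]²) = 1 / (1 + 10^+2.29 + 10^+1.45)
   = 1 / (1 + 194.98 + 28.184) = 1/224.17 = 0.004461
[CO2*] = α₀ × DIC = 0.004461 × 2.33 = 0.01039 mmol/kg = 10.39 μmol/kg
pCO2 = [CO2*]/KH = 1.039×10^-5 / 3.548×10^-2 = 293 μatm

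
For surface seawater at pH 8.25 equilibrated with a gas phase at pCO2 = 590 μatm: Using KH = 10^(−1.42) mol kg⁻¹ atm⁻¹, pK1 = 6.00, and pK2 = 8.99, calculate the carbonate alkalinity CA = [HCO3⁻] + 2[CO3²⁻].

CA = 5.44 mmol/kg

[CO2*] = KH · pCO2 = 10^(−1.42) × 590×10^-6 = 2.243×10^-5 mol/kg
α₀ = 1/(1 + K1/[H⁺] + K1K2/[H⁺]²) = 1/(1 + 10^+2.25 + 10^+1.51) = 0.004735
DIC = [CO2*]/α₀ = 2.243×10^-5 / 0.004735 = 4.737 mmol/kg
CA = (α₁ + 2α₂)·DIC = (0.8420 + 2×0.1532) × 4.737 = 5.44 mmol/kg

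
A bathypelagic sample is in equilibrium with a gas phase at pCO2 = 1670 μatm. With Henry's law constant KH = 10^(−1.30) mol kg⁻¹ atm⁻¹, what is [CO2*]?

KH = 10^(−1.30) = 5.012×10^-2 mol kg⁻¹ atm⁻¹
[CO2*] = KH · pCO2 = 5.012×10^-2 × 1670×10^-6 atm = 8.37×10^-5 mol/kg

[CO2*] = 83.7 μmol/kg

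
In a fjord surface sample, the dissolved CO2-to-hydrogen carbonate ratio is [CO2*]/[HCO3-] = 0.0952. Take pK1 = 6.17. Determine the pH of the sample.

pH = 7.19

From K1 = [H⁺][HCO3-]/[CO2*]:  pH = pK1 − log₁₀([CO2*]/[HCO3-])
log₁₀(0.0952) = -1.021
pH = 6.17 − (-1.021) = 7.19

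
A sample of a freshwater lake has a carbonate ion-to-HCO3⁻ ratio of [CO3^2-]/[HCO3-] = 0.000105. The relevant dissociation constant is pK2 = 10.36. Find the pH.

pH = 6.38

From K2 = [H⁺][CO3^2-]/[HCO3-]:  pH = pK2 + log₁₀([CO3^2-]/[HCO3-])
log₁₀(0.000105) = -3.979
pH = 10.36 + (-3.979) = 6.38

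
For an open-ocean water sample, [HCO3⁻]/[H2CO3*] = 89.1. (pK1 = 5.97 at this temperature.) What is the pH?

pH = 7.92

From K1 = [H⁺][HCO3⁻]/[H2CO3*]:  pH = pK1 + log₁₀([HCO3⁻]/[H2CO3*])
log₁₀(89.1) = +1.950
pH = 5.97 + (+1.950) = 7.92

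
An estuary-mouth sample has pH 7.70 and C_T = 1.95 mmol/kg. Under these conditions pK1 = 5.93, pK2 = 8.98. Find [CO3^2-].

[CO3²⁻] = 0.0957 mmol/kg

α₂ = 1 / (1 + [H⁺]/K2 + [H⁺]²/(K1K2)) = 1 / (1 + 10^+1.28 + 10^-0.49)
   = 1 / (1 + 19.055 + 0.32359) = 1/20.378 = 0.04907
[CO3²⁻] = α₂ × DIC = 0.04907 × 1.95 = 0.0957 mmol/kg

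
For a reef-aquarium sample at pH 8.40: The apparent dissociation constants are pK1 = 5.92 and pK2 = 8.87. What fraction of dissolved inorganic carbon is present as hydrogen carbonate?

α₁ = 0.745

α₁ = 1 / (1 + [H⁺]/K1 + K2/[H⁺]) = 1 / (1 + 10^-2.48 + 10^-0.47)
   = 1 / (1 + 0.0033113 + 0.33884) = 1/1.3422 = 0.7451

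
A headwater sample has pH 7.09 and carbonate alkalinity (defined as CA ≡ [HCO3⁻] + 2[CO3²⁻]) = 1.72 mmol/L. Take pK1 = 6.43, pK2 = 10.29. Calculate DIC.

DIC = 2.09 mmol/L

CA = [HCO3⁻] + 2[CO3²⁻] = (α₁ + 2α₂)·DIC
At pH 7.09: [H⁺]/K1 = 10^-0.66 = 0.21878, K2/[H⁺] = 10^-3.20 = 0.00063096
α₁ = 1/(1 + 0.21878 + 0.00063096) = 1/1.2194 = 0.8201; α₂ = α₁·K2/[H⁺] = 0.0005174
α₁ + 2α₂ = 0.8211
DIC = CA / (α₁ + 2α₂) = 1.72 / 0.8211 = 2.09 mmol/L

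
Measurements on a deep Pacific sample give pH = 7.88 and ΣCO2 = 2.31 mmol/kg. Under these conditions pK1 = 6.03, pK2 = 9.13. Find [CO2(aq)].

α₀ = 1 / (1 + K1/[H⁺] + K1K2/[H⁺]²) = 1 / (1 + 10^+1.85 + 10^+0.60)
   = 1 / (1 + 70.795 + 3.9811) = 1/75.776 = 0.01320
[CO2*] = α₀ × DIC = 0.01320 × 2.31 = 0.0305 mmol/kg

[CO2*] = 0.0305 mmol/kg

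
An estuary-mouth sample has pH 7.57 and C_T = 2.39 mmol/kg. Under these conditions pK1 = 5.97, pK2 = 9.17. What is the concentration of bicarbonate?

[HCO3⁻] = 2.28 mmol/kg

α₁ = 1 / (1 + [H⁺]/K1 + K2/[H⁺]) = 1 / (1 + 10^-1.60 + 10^-1.60)
   = 1 / (1 + 0.025119 + 0.025119) = 1/1.0502 = 0.9522
[HCO3⁻] = α₁ × DIC = 0.9522 × 2.39 = 2.28 mmol/kg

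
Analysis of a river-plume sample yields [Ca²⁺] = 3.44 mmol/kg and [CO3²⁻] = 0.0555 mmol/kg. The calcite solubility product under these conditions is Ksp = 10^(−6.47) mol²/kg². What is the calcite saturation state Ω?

Ksp = 10^(−6.47) = 3.388×10^-7
Ω = [Ca²⁺][CO3²⁻]/Ksp = (3.44×10^-3)(0.0555×10^-3) / 3.388×10^-7 = 0.563

Ω = 0.563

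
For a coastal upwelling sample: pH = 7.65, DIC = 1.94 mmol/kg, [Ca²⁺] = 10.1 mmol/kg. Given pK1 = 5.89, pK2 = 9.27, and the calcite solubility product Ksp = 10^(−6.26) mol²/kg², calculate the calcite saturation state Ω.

Ω = 0.821

α₂ = 1 / (1 + [H⁺]/K2 + [H⁺]²/(K1K2)) = 1 / (1 + 10^+1.62 + 10^-0.14)
   = 1 / (1 + 41.687 + 0.72444) = 1/43.411 = 0.02304
[CO3²⁻] = α₂ × DIC = 0.02304 × 1.94 = 0.04469 mmol/kg
Ksp = 10^(−6.26) = 5.495×10^-7
Ω = [Ca²⁺][CO3²⁻]/Ksp = (10.1×10^-3)(4.469×10^-5) / 5.495×10^-7 = 0.821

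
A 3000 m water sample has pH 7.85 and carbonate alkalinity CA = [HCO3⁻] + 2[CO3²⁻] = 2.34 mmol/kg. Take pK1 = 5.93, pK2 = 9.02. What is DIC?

CA = [HCO3⁻] + 2[CO3²⁻] = (α₁ + 2α₂)·DIC
At pH 7.85: [H⁺]/K1 = 10^-1.92 = 0.012023, K2/[H⁺] = 10^-1.17 = 0.067608
α₁ = 1/(1 + 0.012023 + 0.067608) = 1/1.0796 = 0.9262; α₂ = α₁·K2/[H⁺] = 0.06262
α₁ + 2α₂ = 1.0515
DIC = CA / (α₁ + 2α₂) = 2.34 / 1.0515 = 2.23 mmol/kg

DIC = 2.23 mmol/kg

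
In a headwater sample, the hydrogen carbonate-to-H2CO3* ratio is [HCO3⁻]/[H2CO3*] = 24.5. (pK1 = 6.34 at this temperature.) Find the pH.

pH = 7.73

From K1 = [H⁺][HCO3⁻]/[H2CO3*]:  pH = pK1 + log₁₀([HCO3⁻]/[H2CO3*])
log₁₀(24.5) = +1.389
pH = 6.34 + (+1.389) = 7.73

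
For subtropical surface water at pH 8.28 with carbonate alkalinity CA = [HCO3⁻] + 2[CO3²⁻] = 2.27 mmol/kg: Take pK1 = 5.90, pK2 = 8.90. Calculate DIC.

CA = [HCO3⁻] + 2[CO3²⁻] = (α₁ + 2α₂)·DIC
At pH 8.28: [H⁺]/K1 = 10^-2.38 = 0.0041687, K2/[H⁺] = 10^-0.62 = 0.23988
α₁ = 1/(1 + 0.0041687 + 0.23988) = 1/1.2441 = 0.8038; α₂ = α₁·K2/[H⁺] = 0.1928
α₁ + 2α₂ = 1.1895
DIC = CA / (α₁ + 2α₂) = 2.27 / 1.1895 = 1.91 mmol/kg

DIC = 1.91 mmol/kg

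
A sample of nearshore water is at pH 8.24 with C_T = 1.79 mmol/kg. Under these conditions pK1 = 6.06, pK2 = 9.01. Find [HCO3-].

α₁ = 1 / (1 + [H⁺]/K1 + K2/[H⁺]) = 1 / (1 + 10^-2.18 + 10^-0.77)
   = 1 / (1 + 0.0066069 + 0.16982) = 1/1.1764 = 0.8500
[HCO3⁻] = α₁ × DIC = 0.8500 × 1.79 = 1.52 mmol/kg

[HCO3⁻] = 1.52 mmol/kg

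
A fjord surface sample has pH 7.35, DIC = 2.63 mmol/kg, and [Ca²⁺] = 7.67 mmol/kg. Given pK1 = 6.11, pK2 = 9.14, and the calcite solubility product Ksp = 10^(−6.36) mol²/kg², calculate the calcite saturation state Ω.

α₂ = 1 / (1 + [H⁺]/K2 + [H⁺]²/(K1K2)) = 1 / (1 + 10^+1.79 + 10^+0.55)
   = 1 / (1 + 61.660 + 3.5481) = 1/66.208 = 0.01510
[CO3²⁻] = α₂ × DIC = 0.01510 × 2.63 = 0.03972 mmol/kg
Ksp = 10^(−6.36) = 4.365×10^-7
Ω = [Ca²⁺][CO3²⁻]/Ksp = (7.67×10^-3)(3.972×10^-5) / 4.365×10^-7 = 0.698

Ω = 0.698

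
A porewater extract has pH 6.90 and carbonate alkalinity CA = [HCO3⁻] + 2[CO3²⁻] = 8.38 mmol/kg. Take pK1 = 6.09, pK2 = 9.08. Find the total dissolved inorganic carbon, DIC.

DIC = 9.61 mmol/kg

CA = [HCO3⁻] + 2[CO3²⁻] = (α₁ + 2α₂)·DIC
At pH 6.90: [H⁺]/K1 = 10^-0.81 = 0.15488, K2/[H⁺] = 10^-2.18 = 0.0066069
α₁ = 1/(1 + 0.15488 + 0.0066069) = 1/1.1615 = 0.8610; α₂ = α₁·K2/[H⁺] = 0.005688
α₁ + 2α₂ = 0.8723
DIC = CA / (α₁ + 2α₂) = 8.38 / 0.8723 = 9.61 mmol/kg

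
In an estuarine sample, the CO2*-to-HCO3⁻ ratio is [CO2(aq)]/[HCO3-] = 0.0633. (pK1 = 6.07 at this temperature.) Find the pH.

pH = 7.27

From K1 = [H⁺][HCO3-]/[CO2(aq)]:  pH = pK1 − log₁₀([CO2(aq)]/[HCO3-])
log₁₀(0.0633) = -1.199
pH = 6.07 − (-1.199) = 7.27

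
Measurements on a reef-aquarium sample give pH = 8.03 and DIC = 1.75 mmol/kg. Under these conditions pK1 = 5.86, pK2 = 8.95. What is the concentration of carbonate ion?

[CO3²⁻] = 0.187 mmol/kg

α₂ = 1 / (1 + [H⁺]/K2 + [H⁺]²/(K1K2)) = 1 / (1 + 10^+0.92 + 10^-1.25)
   = 1 / (1 + 8.3176 + 0.056234) = 1/9.3739 = 0.1067
[CO3²⁻] = α₂ × DIC = 0.1067 × 1.75 = 0.187 mmol/kg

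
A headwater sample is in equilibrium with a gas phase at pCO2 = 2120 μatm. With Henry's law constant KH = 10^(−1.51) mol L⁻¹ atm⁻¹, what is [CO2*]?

[CO2*] = 65.5 μmol/L

KH = 10^(−1.51) = 3.090×10^-2 mol L⁻¹ atm⁻¹
[CO2*] = KH · pCO2 = 3.090×10^-2 × 2120×10^-6 atm = 6.55×10^-5 mol/L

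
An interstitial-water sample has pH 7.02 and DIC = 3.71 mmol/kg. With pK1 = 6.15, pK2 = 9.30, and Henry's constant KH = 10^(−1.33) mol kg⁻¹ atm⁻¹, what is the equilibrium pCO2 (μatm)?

α₀ = 1 / (1 + K1/[H⁺] + K1K2/[H⁺]²) = 1 / (1 + 10^+0.87 + 10^-1.41)
   = 1 / (1 + 7.4131 + 0.038905) = 1/8.4520 = 0.1183
[CO2*] = α₀ × DIC = 0.1183 × 3.71 = 0.4389 mmol/kg
pCO2 = [CO2*]/KH = 4.389×10^-4 / 4.677×10^-2 = 9380 μatm

pCO2 = 9380 μatm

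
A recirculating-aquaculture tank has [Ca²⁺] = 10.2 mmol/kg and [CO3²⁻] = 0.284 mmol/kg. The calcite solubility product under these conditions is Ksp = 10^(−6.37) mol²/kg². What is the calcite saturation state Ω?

Ω = 6.79

Ksp = 10^(−6.37) = 4.266×10^-7
Ω = [Ca²⁺][CO3²⁻]/Ksp = (10.2×10^-3)(0.284×10^-3) / 4.266×10^-7 = 6.79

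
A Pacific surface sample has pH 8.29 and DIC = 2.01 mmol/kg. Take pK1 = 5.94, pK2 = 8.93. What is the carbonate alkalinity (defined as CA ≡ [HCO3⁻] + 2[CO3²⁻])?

CA = 2.38 mmol/kg

CA = [HCO3⁻] + 2[CO3²⁻] = (α₁ + 2α₂)·DIC
At pH 8.29: [H⁺]/K1 = 10^-2.35 = 0.0044668, K2/[H⁺] = 10^-0.64 = 0.22909
α₁ = 1/(1 + 0.0044668 + 0.22909) = 1/1.2336 = 0.8107; α₂ = α₁·K2/[H⁺] = 0.1857
α₁ + 2α₂ = 1.1821
CA = 1.1821 × 2.01 = 2.38 mmol/kg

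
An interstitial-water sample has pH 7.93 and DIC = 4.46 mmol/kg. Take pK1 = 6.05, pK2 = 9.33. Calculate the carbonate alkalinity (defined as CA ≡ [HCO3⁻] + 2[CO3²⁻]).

CA = 4.57 mmol/kg

CA = [HCO3⁻] + 2[CO3²⁻] = (α₁ + 2α₂)·DIC
At pH 7.93: [H⁺]/K1 = 10^-1.88 = 0.013183, K2/[H⁺] = 10^-1.40 = 0.039811
α₁ = 1/(1 + 0.013183 + 0.039811) = 1/1.0530 = 0.9497; α₂ = α₁·K2/[H⁺] = 0.03781
α₁ + 2α₂ = 1.0253
CA = 1.0253 × 4.46 = 4.57 mmol/kg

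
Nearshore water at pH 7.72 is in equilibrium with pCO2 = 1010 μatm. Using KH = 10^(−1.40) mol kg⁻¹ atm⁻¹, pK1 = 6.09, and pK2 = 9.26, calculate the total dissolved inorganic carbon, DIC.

DIC = 1.80 mmol/kg

[CO2*] = KH · pCO2 = 10^(−1.40) × 1010×10^-6 = 4.021×10^-5 mol/kg
α₀ = 1/(1 + K1/[H⁺] + K1K2/[H⁺]²) = 1/(1 + 10^+1.63 + 10^+0.09) = 0.02228
DIC = [CO2*]/α₀ = 4.021×10^-5 / 0.02228 = 1.80 mmol/kg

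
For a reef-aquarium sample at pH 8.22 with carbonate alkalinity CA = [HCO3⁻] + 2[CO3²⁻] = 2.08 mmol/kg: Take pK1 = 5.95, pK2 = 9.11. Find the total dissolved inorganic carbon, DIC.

CA = [HCO3⁻] + 2[CO3²⁻] = (α₁ + 2α₂)·DIC
At pH 8.22: [H⁺]/K1 = 10^-2.27 = 0.0053703, K2/[H⁺] = 10^-0.89 = 0.12882
α₁ = 1/(1 + 0.0053703 + 0.12882) = 1/1.1342 = 0.8817; α₂ = α₁·K2/[H⁺] = 0.1136
α₁ + 2α₂ = 1.1088
DIC = CA / (α₁ + 2α₂) = 2.08 / 1.1088 = 1.88 mmol/kg

DIC = 1.88 mmol/kg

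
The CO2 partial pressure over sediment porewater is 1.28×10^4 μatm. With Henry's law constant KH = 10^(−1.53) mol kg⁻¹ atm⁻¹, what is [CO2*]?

KH = 10^(−1.53) = 2.951×10^-2 mol kg⁻¹ atm⁻¹
[CO2*] = KH · pCO2 = 2.951×10^-2 × 1.28×10^4×10^-6 atm = 3.78×10^-4 mol/kg

[CO2*] = 378 μmol/kg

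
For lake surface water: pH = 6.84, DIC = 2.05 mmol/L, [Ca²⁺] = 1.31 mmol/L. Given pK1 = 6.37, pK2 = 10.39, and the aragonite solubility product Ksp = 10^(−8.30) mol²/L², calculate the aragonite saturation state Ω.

α₂ = 1 / (1 + [H⁺]/K2 + [H⁺]²/(K1K2)) = 1 / (1 + 10^+3.55 + 10^+3.08)
   = 1 / (1 + 3548.1 + 1202.3) = 1/4751.4 = 0.0002105
[CO3²⁻] = α₂ × DIC = 0.0002105 × 2.05 = 0.0004315 mmol/L = 0.4315 μmol/L
Ksp = 10^(−8.30) = 5.012×10^-9
Ω = [Ca²⁺][CO3²⁻]/Ksp = (1.31×10^-3)(4.315×10^-7) / 5.012×10^-9 = 0.113

Ω = 0.113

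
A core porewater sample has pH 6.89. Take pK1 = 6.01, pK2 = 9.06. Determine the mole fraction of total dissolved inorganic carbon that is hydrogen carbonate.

α₁ = 0.878

α₁ = 1 / (1 + [H⁺]/K1 + K2/[H⁺]) = 1 / (1 + 10^-0.88 + 10^-2.17)
   = 1 / (1 + 0.13183 + 0.0067608) = 1/1.1386 = 0.8783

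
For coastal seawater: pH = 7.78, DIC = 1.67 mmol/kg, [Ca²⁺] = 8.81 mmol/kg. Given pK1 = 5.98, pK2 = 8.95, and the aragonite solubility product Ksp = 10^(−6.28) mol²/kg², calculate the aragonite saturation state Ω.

α₂ = 1 / (1 + [H⁺]/K2 + [H⁺]²/(K1K2)) = 1 / (1 + 10^+1.17 + 10^-0.63)
   = 1 / (1 + 14.791 + 0.23442) = 1/16.026 = 0.06240
[CO3²⁻] = α₂ × DIC = 0.06240 × 1.67 = 0.1042 mmol/kg
Ksp = 10^(−6.28) = 5.248×10^-7
Ω = [Ca²⁺][CO3²⁻]/Ksp = (8.81×10^-3)(1.042×10^-4) / 5.248×10^-7 = 1.75

Ω = 1.75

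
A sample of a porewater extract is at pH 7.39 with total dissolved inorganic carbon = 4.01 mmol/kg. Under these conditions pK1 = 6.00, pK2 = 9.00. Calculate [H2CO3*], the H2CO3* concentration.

α₀ = 1 / (1 + K1/[H⁺] + K1K2/[H⁺]²) = 1 / (1 + 10^+1.39 + 10^-0.22)
   = 1 / (1 + 24.547 + 0.60256) = 1/26.150 = 0.03824
[CO2*] = α₀ × DIC = 0.03824 × 4.01 = 0.153 mmol/kg

[CO2*] = 0.153 mmol/kg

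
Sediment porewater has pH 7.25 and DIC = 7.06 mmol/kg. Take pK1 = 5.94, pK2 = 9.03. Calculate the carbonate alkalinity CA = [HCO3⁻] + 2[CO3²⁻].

CA = 6.85 mmol/kg

CA = [HCO3⁻] + 2[CO3²⁻] = (α₁ + 2α₂)·DIC
At pH 7.25: [H⁺]/K1 = 10^-1.31 = 0.048978, K2/[H⁺] = 10^-1.78 = 0.016596
α₁ = 1/(1 + 0.048978 + 0.016596) = 1/1.0656 = 0.9385; α₂ = α₁·K2/[H⁺] = 0.01557
α₁ + 2α₂ = 0.9696
CA = 0.9696 × 7.06 = 6.85 mmol/kg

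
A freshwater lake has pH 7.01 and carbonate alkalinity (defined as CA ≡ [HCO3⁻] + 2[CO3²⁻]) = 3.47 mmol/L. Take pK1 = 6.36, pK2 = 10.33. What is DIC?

CA = [HCO3⁻] + 2[CO3²⁻] = (α₁ + 2α₂)·DIC
At pH 7.01: [H⁺]/K1 = 10^-0.65 = 0.22387, K2/[H⁺] = 10^-3.32 = 0.00047863
α₁ = 1/(1 + 0.22387 + 0.00047863) = 1/1.2244 = 0.8168; α₂ = α₁·K2/[H⁺] = 0.0003909
α₁ + 2α₂ = 0.8175
DIC = CA / (α₁ + 2α₂) = 3.47 / 0.8175 = 4.24 mmol/L

DIC = 4.24 mmol/L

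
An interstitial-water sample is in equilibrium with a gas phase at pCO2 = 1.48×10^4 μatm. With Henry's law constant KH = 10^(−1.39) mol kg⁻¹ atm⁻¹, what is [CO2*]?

KH = 10^(−1.39) = 4.074×10^-2 mol kg⁻¹ atm⁻¹
[CO2*] = KH · pCO2 = 4.074×10^-2 × 1.48×10^4×10^-6 atm = 6.03×10^-4 mol/kg

[CO2*] = 603 μmol/kg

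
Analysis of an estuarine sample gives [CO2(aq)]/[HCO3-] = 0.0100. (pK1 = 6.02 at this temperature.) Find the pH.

From K1 = [H⁺][HCO3-]/[CO2(aq)]:  pH = pK1 − log₁₀([CO2(aq)]/[HCO3-])
log₁₀(0.0100) = -2.000
pH = 6.02 − (-2.000) = 8.02

pH = 8.02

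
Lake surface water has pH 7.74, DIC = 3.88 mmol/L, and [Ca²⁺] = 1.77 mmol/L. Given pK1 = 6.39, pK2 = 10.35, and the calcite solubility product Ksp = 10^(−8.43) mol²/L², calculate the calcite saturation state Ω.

α₂ = 1 / (1 + [H⁺]/K2 + [H⁺]²/(K1K2)) = 1 / (1 + 10^+2.61 + 10^+1.26)
   = 1 / (1 + 407.38 + 18.197) = 1/426.58 = 0.002344
[CO3²⁻] = α₂ × DIC = 0.002344 × 3.88 = 0.009096 mmol/L = 9.096 μmol/L
Ksp = 10^(−8.43) = 3.715×10^-9
Ω = [Ca²⁺][CO3²⁻]/Ksp = (1.77×10^-3)(9.096×10^-6) / 3.715×10^-9 = 4.33

Ω = 4.33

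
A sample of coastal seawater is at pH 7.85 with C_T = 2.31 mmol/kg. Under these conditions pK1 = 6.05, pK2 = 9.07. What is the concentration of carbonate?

[CO3²⁻] = 0.129 mmol/kg

α₂ = 1 / (1 + [H⁺]/K2 + [H⁺]²/(K1K2)) = 1 / (1 + 10^+1.22 + 10^-0.58)
   = 1 / (1 + 16.596 + 0.26303) = 1/17.859 = 0.05599
[CO3²⁻] = α₂ × DIC = 0.05599 × 2.31 = 0.129 mmol/kg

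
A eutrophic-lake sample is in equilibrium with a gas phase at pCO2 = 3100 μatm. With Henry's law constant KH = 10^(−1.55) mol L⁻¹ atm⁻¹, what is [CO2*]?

KH = 10^(−1.55) = 2.818×10^-2 mol L⁻¹ atm⁻¹
[CO2*] = KH · pCO2 = 2.818×10^-2 × 3100×10^-6 atm = 8.74×10^-5 mol/L

[CO2*] = 87.4 μmol/L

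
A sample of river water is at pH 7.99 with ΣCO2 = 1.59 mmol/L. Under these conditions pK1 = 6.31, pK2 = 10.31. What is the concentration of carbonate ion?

[CO3²⁻] = 7.42 μmol/L

α₂ = 1 / (1 + [H⁺]/K2 + [H⁺]²/(K1K2)) = 1 / (1 + 10^+2.32 + 10^+0.64)
   = 1 / (1 + 208.93 + 4.3652) = 1/214.29 = 0.004666
[CO3²⁻] = α₂ × DIC = 0.004666 × 1.59 = 0.00742 mmol/L = 7.42 μmol/L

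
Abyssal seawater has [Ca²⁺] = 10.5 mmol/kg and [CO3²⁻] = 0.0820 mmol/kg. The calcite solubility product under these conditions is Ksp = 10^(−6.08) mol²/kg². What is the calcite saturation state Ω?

Ksp = 10^(−6.08) = 8.318×10^-7
Ω = [Ca²⁺][CO3²⁻]/Ksp = (10.5×10^-3)(0.0820×10^-3) / 8.318×10^-7 = 1.04

Ω = 1.04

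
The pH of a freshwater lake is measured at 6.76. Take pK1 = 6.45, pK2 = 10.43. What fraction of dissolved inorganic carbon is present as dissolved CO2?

α₀ = 1 / (1 + K1/[H⁺] + K1K2/[H⁺]²) = 1 / (1 + 10^+0.31 + 10^-3.36)
   = 1 / (1 + 2.0417 + 0.00043652) = 1/3.0422 = 0.3287

α₀ = 0.329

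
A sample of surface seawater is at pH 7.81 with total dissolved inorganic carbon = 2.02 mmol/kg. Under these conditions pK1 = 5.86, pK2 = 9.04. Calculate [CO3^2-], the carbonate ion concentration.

[CO3²⁻] = 0.111 mmol/kg

α₂ = 1 / (1 + [H⁺]/K2 + [H⁺]²/(K1K2)) = 1 / (1 + 10^+1.23 + 10^-0.72)
   = 1 / (1 + 16.982 + 0.19055) = 1/18.173 = 0.05503
[CO3²⁻] = α₂ × DIC = 0.05503 × 2.02 = 0.111 mmol/kg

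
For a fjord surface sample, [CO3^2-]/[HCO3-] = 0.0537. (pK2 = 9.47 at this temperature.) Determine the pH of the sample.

pH = 8.20

From K2 = [H⁺][CO3^2-]/[HCO3-]:  pH = pK2 + log₁₀([CO3^2-]/[HCO3-])
log₁₀(0.0537) = -1.270
pH = 9.47 + (-1.270) = 8.20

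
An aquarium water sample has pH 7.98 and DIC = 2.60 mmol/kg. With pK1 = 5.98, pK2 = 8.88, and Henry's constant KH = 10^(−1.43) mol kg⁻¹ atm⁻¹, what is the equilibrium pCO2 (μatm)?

pCO2 = 616 μatm

α₀ = 1 / (1 + K1/[H⁺] + K1K2/[H⁺]²) = 1 / (1 + 10^+2.00 + 10^+1.10)
   = 1 / (1 + 100.00 + 12.589) = 1/113.59 = 0.008804
[CO2*] = α₀ × DIC = 0.008804 × 2.60 = 0.02289 mmol/kg
pCO2 = [CO2*]/KH = 2.289×10^-5 / 3.715×10^-2 = 616 μatm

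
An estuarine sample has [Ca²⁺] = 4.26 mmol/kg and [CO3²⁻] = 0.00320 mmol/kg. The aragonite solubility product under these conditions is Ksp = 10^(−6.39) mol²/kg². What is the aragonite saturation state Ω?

Ksp = 10^(−6.39) = 4.074×10^-7
Ω = [Ca²⁺][CO3²⁻]/Ksp = (4.26×10^-3)(0.00320×10^-3) / 4.074×10^-7 = 0.0335

Ω = 0.0335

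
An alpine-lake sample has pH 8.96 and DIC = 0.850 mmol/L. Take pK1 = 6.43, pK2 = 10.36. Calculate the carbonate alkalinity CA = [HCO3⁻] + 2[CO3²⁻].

CA = 0.880 mmol/L

CA = [HCO3⁻] + 2[CO3²⁻] = (α₁ + 2α₂)·DIC
At pH 8.96: [H⁺]/K1 = 10^-2.53 = 0.0029512, K2/[H⁺] = 10^-1.40 = 0.039811
α₁ = 1/(1 + 0.0029512 + 0.039811) = 1/1.0428 = 0.9590; α₂ = α₁·K2/[H⁺] = 0.03818
α₁ + 2α₂ = 1.0353
CA = 1.0353 × 0.850 = 0.880 mmol/L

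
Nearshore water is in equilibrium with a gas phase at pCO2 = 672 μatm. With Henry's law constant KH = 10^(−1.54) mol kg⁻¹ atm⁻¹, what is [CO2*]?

KH = 10^(−1.54) = 2.884×10^-2 mol kg⁻¹ atm⁻¹
[CO2*] = KH · pCO2 = 2.884×10^-2 × 672×10^-6 atm = 1.94×10^-5 mol/kg

[CO2*] = 19.4 μmol/kg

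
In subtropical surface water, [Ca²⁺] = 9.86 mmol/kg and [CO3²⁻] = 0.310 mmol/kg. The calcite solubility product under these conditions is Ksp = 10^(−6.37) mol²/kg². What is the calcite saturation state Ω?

Ksp = 10^(−6.37) = 4.266×10^-7
Ω = [Ca²⁺][CO3²⁻]/Ksp = (9.86×10^-3)(0.310×10^-3) / 4.266×10^-7 = 7.17

Ω = 7.17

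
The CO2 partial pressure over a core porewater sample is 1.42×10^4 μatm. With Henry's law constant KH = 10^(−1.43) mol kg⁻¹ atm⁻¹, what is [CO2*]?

[CO2*] = 528 μmol/kg

KH = 10^(−1.43) = 3.715×10^-2 mol kg⁻¹ atm⁻¹
[CO2*] = KH · pCO2 = 3.715×10^-2 × 1.42×10^4×10^-6 atm = 5.28×10^-4 mol/kg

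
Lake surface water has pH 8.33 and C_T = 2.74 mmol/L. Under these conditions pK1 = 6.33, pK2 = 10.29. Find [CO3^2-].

[CO3²⁻] = 0.0294 mmol/L

α₂ = 1 / (1 + [H⁺]/K2 + [H⁺]²/(K1K2)) = 1 / (1 + 10^+1.96 + 10^-0.04)
   = 1 / (1 + 91.201 + 0.91201) = 1/93.113 = 0.01074
[CO3²⁻] = α₂ × DIC = 0.01074 × 2.74 = 0.0294 mmol/L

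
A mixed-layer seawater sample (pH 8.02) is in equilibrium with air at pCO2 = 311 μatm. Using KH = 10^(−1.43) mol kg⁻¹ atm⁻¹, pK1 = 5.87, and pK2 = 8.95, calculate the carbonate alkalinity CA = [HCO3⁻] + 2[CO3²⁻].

CA = 2.02 mmol/kg

[CO2*] = KH · pCO2 = 10^(−1.43) × 311×10^-6 = 1.155×10^-5 mol/kg
α₀ = 1/(1 + K1/[H⁺] + K1K2/[H⁺]²) = 1/(1 + 10^+2.15 + 10^+1.22) = 0.006295
DIC = [CO2*]/α₀ = 1.155×10^-5 / 0.006295 = 1.835 mmol/kg
CA = (α₁ + 2α₂)·DIC = (0.8892 + 2×0.1045) × 1.835 = 2.02 mmol/kg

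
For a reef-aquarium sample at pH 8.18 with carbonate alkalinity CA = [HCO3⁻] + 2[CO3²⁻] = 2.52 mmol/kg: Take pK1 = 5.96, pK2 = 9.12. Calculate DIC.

DIC = 2.30 mmol/kg

CA = [HCO3⁻] + 2[CO3²⁻] = (α₁ + 2α₂)·DIC
At pH 8.18: [H⁺]/K1 = 10^-2.22 = 0.0060256, K2/[H⁺] = 10^-0.94 = 0.11482
α₁ = 1/(1 + 0.0060256 + 0.11482) = 1/1.1208 = 0.8922; α₂ = α₁·K2/[H⁺] = 0.1024
α₁ + 2α₂ = 1.0971
DIC = CA / (α₁ + 2α₂) = 2.52 / 1.0971 = 2.30 mmol/kg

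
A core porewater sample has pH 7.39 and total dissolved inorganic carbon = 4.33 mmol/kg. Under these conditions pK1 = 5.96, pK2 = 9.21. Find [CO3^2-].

[CO3²⁻] = 0.0623 mmol/kg

α₂ = 1 / (1 + [H⁺]/K2 + [H⁺]²/(K1K2)) = 1 / (1 + 10^+1.82 + 10^+0.39)
   = 1 / (1 + 66.069 + 2.4547) = 1/69.524 = 0.01438
[CO3²⁻] = α₂ × DIC = 0.01438 × 4.33 = 0.0623 mmol/kg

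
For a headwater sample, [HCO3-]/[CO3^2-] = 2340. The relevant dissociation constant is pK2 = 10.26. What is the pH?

pH = 6.89

From K2 = [H⁺][CO3^2-]/[HCO3-]:  pH = pK2 − log₁₀([HCO3-]/[CO3^2-])
log₁₀(2340) = +3.369
pH = 10.26 − (+3.369) = 6.89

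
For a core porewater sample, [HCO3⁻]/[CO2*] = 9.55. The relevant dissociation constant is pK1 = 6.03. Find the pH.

From K1 = [H⁺][HCO3⁻]/[CO2*]:  pH = pK1 + log₁₀([HCO3⁻]/[CO2*])
log₁₀(9.55) = +0.980
pH = 6.03 + (+0.980) = 7.01

pH = 7.01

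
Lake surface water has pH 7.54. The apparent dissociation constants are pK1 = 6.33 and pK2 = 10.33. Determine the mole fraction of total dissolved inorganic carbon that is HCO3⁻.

α₁ = 0.940

α₁ = 1 / (1 + [H⁺]/K1 + K2/[H⁺]) = 1 / (1 + 10^-1.21 + 10^-2.79)
   = 1 / (1 + 0.061660 + 0.0016218) = 1/1.0633 = 0.9405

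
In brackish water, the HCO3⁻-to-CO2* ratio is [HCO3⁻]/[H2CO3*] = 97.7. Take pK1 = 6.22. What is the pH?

From K1 = [H⁺][HCO3⁻]/[H2CO3*]:  pH = pK1 + log₁₀([HCO3⁻]/[H2CO3*])
log₁₀(97.7) = +1.990
pH = 6.22 + (+1.990) = 8.21

pH = 8.21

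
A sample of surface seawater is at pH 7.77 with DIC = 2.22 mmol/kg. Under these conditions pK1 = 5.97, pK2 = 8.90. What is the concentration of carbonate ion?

[CO3²⁻] = 0.151 mmol/kg

α₂ = 1 / (1 + [H⁺]/K2 + [H⁺]²/(K1K2)) = 1 / (1 + 10^+1.13 + 10^-0.67)
   = 1 / (1 + 13.490 + 0.21380) = 1/14.703 = 0.06801
[CO3²⁻] = α₂ × DIC = 0.06801 × 2.22 = 0.151 mmol/kg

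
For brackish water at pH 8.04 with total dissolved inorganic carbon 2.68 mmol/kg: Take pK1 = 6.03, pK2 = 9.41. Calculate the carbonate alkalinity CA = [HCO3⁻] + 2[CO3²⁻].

CA = 2.76 mmol/kg

CA = [HCO3⁻] + 2[CO3²⁻] = (α₁ + 2α₂)·DIC
At pH 8.04: [H⁺]/K1 = 10^-2.01 = 0.0097724, K2/[H⁺] = 10^-1.37 = 0.042658
α₁ = 1/(1 + 0.0097724 + 0.042658) = 1/1.0524 = 0.9502; α₂ = α₁·K2/[H⁺] = 0.04053
α₁ + 2α₂ = 1.0312
CA = 1.0312 × 2.68 = 2.76 mmol/kg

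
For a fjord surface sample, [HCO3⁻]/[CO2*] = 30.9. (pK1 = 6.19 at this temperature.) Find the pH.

pH = 7.68

From K1 = [H⁺][HCO3⁻]/[CO2*]:  pH = pK1 + log₁₀([HCO3⁻]/[CO2*])
log₁₀(30.9) = +1.490
pH = 6.19 + (+1.490) = 7.68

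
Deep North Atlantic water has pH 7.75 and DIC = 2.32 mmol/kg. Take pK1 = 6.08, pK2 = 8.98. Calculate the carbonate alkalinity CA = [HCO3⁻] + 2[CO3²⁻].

CA = 2.40 mmol/kg

CA = [HCO3⁻] + 2[CO3²⁻] = (α₁ + 2α₂)·DIC
At pH 7.75: [H⁺]/K1 = 10^-1.67 = 0.021380, K2/[H⁺] = 10^-1.23 = 0.058884
α₁ = 1/(1 + 0.021380 + 0.058884) = 1/1.0803 = 0.9257; α₂ = α₁·K2/[H⁺] = 0.05451
α₁ + 2α₂ = 1.0347
CA = 1.0347 × 2.32 = 2.40 mmol/kg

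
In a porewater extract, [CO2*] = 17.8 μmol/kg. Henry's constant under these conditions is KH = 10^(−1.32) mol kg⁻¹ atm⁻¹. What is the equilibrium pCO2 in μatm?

pCO2 = 372 μatm

KH = 10^(−1.32) = 4.786×10^-2 mol kg⁻¹ atm⁻¹
pCO2 = [CO2*]/KH = 17.8×10^-6 / 4.786×10^-2 = 3.72×10^-4 atm = 372 μatm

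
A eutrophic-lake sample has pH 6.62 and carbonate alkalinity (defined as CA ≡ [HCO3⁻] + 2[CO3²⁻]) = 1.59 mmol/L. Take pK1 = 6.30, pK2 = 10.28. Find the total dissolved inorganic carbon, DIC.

DIC = 2.35 mmol/L

CA = [HCO3⁻] + 2[CO3²⁻] = (α₁ + 2α₂)·DIC
At pH 6.62: [H⁺]/K1 = 10^-0.32 = 0.47863, K2/[H⁺] = 10^-3.66 = 0.00021878
α₁ = 1/(1 + 0.47863 + 0.00021878) = 1/1.4788 = 0.6762; α₂ = α₁·K2/[H⁺] = 0.0001479
α₁ + 2α₂ = 0.6765
DIC = CA / (α₁ + 2α₂) = 1.59 / 0.6765 = 2.35 mmol/L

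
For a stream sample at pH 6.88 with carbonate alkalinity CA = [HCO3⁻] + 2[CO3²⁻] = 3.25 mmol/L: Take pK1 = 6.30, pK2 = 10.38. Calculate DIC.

DIC = 4.10 mmol/L

CA = [HCO3⁻] + 2[CO3²⁻] = (α₁ + 2α₂)·DIC
At pH 6.88: [H⁺]/K1 = 10^-0.58 = 0.26303, K2/[H⁺] = 10^-3.50 = 0.00031623
α₁ = 1/(1 + 0.26303 + 0.00031623) = 1/1.2633 = 0.7916; α₂ = α₁·K2/[H⁺] = 0.0002503
α₁ + 2α₂ = 0.7921
DIC = CA / (α₁ + 2α₂) = 3.25 / 0.7921 = 4.10 mmol/L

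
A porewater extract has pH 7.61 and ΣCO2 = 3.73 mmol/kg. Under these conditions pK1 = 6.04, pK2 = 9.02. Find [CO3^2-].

α₂ = 1 / (1 + [H⁺]/K2 + [H⁺]²/(K1K2)) = 1 / (1 + 10^+1.41 + 10^-0.16)
   = 1 / (1 + 25.704 + 0.69183) = 1/27.396 = 0.03650
[CO3²⁻] = α₂ × DIC = 0.03650 × 3.73 = 0.136 mmol/kg

[CO3²⁻] = 0.136 mmol/kg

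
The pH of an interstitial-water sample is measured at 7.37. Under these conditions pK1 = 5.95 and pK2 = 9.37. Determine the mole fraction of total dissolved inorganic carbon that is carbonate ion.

α₂ = 1 / (1 + [H⁺]/K2 + [H⁺]²/(K1K2)) = 1 / (1 + 10^+2.00 + 10^+0.58)
   = 1 / (1 + 100.00 + 3.8019) = 1/104.80 = 0.009542

α₂ = 0.00954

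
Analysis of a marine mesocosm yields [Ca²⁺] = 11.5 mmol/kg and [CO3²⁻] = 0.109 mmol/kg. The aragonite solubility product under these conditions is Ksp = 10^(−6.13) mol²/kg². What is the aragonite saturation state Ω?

Ksp = 10^(−6.13) = 7.413×10^-7
Ω = [Ca²⁺][CO3²⁻]/Ksp = (11.5×10^-3)(0.109×10^-3) / 7.413×10^-7 = 1.69

Ω = 1.69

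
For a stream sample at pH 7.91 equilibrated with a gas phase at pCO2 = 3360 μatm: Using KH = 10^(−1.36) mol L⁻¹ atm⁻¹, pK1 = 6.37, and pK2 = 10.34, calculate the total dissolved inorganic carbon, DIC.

DIC = 5.25 mmol/L

[CO2*] = KH · pCO2 = 10^(−1.36) × 3360×10^-6 = 1.467×10^-4 mol/L
α₀ = 1/(1 + K1/[H⁺] + K1K2/[H⁺]²) = 1/(1 + 10^+1.54 + 10^-0.89) = 0.02793
DIC = [CO2*]/α₀ = 1.467×10^-4 / 0.02793 = 5.25 mmol/L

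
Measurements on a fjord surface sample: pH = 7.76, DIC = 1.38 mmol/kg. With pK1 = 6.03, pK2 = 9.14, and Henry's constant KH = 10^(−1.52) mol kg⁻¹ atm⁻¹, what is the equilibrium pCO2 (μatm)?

pCO2 = 803 μatm

α₀ = 1 / (1 + K1/[H⁺] + K1K2/[H⁺]²) = 1 / (1 + 10^+1.73 + 10^+0.35)
   = 1 / (1 + 53.703 + 2.2387) = 1/56.942 = 0.01756
[CO2*] = α₀ × DIC = 0.01756 × 1.38 = 0.02424 mmol/kg
pCO2 = [CO2*]/KH = 2.424×10^-5 / 3.020×10^-2 = 803 μatm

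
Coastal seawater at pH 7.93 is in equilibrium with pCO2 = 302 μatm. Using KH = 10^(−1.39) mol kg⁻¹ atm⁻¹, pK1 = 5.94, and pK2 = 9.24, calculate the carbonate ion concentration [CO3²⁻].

[CO3²⁻] = 0.0589 mmol/kg

[CO2*] = KH · pCO2 = 10^(−1.39) × 302×10^-6 = 1.230×10^-5 mol/kg
α₀ = 1/(1 + K1/[H⁺] + K1K2/[H⁺]²) = 1/(1 + 10^+1.99 + 10^+0.68) = 0.009661
DIC = [CO2*]/α₀ = 1.230×10^-5 / 0.009661 = 1.273 mmol/kg
[CO3²⁻] = α₂·DIC; α₂ = 0.04624, so [CO3²⁻] = 0.04624 × 1.273 = 0.0589 mmol/kg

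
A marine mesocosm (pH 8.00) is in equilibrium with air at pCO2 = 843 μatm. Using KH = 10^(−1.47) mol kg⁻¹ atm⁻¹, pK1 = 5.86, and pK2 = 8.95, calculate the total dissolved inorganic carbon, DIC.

DIC = 4.41 mmol/kg

[CO2*] = KH · pCO2 = 10^(−1.47) × 843×10^-6 = 2.856×10^-5 mol/kg
α₀ = 1/(1 + K1/[H⁺] + K1K2/[H⁺]²) = 1/(1 + 10^+2.14 + 10^+1.19) = 0.006471
DIC = [CO2*]/α₀ = 2.856×10^-5 / 0.006471 = 4.41 mmol/kg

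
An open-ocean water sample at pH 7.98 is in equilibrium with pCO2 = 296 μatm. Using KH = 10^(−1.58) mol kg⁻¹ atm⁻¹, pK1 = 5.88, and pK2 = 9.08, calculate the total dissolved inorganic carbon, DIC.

DIC = 1.07 mmol/kg

[CO2*] = KH · pCO2 = 10^(−1.58) × 296×10^-6 = 7.786×10^-6 mol/kg
α₀ = 1/(1 + K1/[H⁺] + K1K2/[H⁺]²) = 1/(1 + 10^+2.10 + 10^+1.00) = 0.007305
DIC = [CO2*]/α₀ = 7.786×10^-6 / 0.007305 = 1.07 mmol/kg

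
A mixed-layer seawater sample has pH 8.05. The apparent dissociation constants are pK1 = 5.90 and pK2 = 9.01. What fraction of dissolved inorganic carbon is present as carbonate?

α₂ = 1 / (1 + [H⁺]/K2 + [H⁺]²/(K1K2)) = 1 / (1 + 10^+0.96 + 10^-1.19)
   = 1 / (1 + 9.1201 + 0.064565) = 1/10.185 = 0.09819

α₂ = 0.0982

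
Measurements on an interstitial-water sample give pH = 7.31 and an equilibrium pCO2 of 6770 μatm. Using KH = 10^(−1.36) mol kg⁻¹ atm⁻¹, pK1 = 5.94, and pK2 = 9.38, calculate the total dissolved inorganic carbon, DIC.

DIC = 7.28 mmol/kg

[CO2*] = KH · pCO2 = 10^(−1.36) × 6770×10^-6 = 2.955×10^-4 mol/kg
α₀ = 1/(1 + K1/[H⁺] + K1K2/[H⁺]²) = 1/(1 + 10^+1.37 + 10^-0.70) = 0.04058
DIC = [CO2*]/α₀ = 2.955×10^-4 / 0.04058 = 7.28 mmol/kg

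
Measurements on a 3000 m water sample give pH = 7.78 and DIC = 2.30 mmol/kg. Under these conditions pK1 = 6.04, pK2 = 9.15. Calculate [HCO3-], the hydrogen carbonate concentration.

[HCO3⁻] = 2.17 mmol/kg

α₁ = 1 / (1 + [H⁺]/K1 + K2/[H⁺]) = 1 / (1 + 10^-1.74 + 10^-1.37)
   = 1 / (1 + 0.018197 + 0.042658) = 1/1.0609 = 0.9426
[HCO3⁻] = α₁ × DIC = 0.9426 × 2.30 = 2.17 mmol/kg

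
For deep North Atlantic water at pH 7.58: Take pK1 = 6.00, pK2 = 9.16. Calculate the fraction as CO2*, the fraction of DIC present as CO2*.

α₀ = 0.0250

α₀ = 1 / (1 + K1/[H⁺] + K1K2/[H⁺]²) = 1 / (1 + 10^+1.58 + 10^+0.00)
   = 1 / (1 + 38.019 + 1.0000) = 1/40.019 = 0.02499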